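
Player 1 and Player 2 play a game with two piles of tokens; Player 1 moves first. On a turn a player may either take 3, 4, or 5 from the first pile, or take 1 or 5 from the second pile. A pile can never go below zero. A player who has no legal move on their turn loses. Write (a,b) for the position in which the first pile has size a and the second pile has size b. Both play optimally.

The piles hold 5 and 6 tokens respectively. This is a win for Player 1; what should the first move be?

Move to (2,6).

Positions with no move are L. A position that does have a move is losing for the player to move precisely when every available move leads to a winning position for the opponent. Fill in the labels:
No move ever increases a pile, so every position that can arise here has a ≤ 5 and b ≤ 6; it is enough to label the cells with 0 ≤ a ≤ 5 and 0 ≤ b ≤ 6.
Every move lowers a or b (never raises either), so fill the grid row by row in increasing a, and left to right within a row: each cell's successors are then already labelled.
      b=0  b=1  b=2  b=3  b=4  b=5  b=6
a=0:    L    W    L    W    L    W    L
a=1:    L    W    L    W    L    W    L
a=2:    L    W    L    W    L    W    L
a=3:    W    L    W    L    W    L    W
a=4:    W    L    W    L    W    L    W
a=5:    W    L    W    L    W    L    W
Cells with no legal move (terminal, hence L): (0,0), (1,0), (2,0).
The remaining L cells, each justified by listing all of its moves:
(0,2): only reaches (0,1)(W), which is W → L
(0,4): only reaches (0,3)(W), which is W → L
(0,6): only reaches (0,5)(W), (0,1)(W), all W → L
(1,2): only reaches (1,1)(W), which is W → L
(1,4): only reaches (1,3)(W), which is W → L
(1,6): only reaches (1,5)(W), (1,1)(W), all W → L
(2,2): only reaches (2,1)(W), which is W → L
(2,4): only reaches (2,3)(W), which is W → L
(2,6): only reaches (2,5)(W), (2,1)(W), all W → L
(3,1): only reaches (0,1)(W), (3,0)(W), all W → L
(3,3): only reaches (0,3)(W), (3,2)(W), all W → L
(3,5): only reaches (0,5)(W), (3,4)(W), (3,0)(W), all W → L
(4,1): only reaches (1,1)(W), (0,1)(W), (4,0)(W), all W → L
(4,3): only reaches (1,3)(W), (0,3)(W), (4,2)(W), all W → L
(4,5): only reaches (1,5)(W), (0,5)(W), (4,4)(W), (4,0)(W), all W → L
(5,1): only reaches (2,1)(W), (1,1)(W), (0,1)(W), (5,0)(W), all W → L
(5,3): only reaches (2,3)(W), (1,3)(W), (0,3)(W), (5,2)(W), all W → L
(5,5): only reaches (2,5)(W), (1,5)(W), (0,5)(W), (5,4)(W), (5,0)(W), all W → L
Every other cell has at least one move into one of the L cells above, so it is W.
From (5,6), the L positions reachable in one move are: (2,6), (1,6), (0,6), (5,5), (5,1). Any move reaching one of these is winning.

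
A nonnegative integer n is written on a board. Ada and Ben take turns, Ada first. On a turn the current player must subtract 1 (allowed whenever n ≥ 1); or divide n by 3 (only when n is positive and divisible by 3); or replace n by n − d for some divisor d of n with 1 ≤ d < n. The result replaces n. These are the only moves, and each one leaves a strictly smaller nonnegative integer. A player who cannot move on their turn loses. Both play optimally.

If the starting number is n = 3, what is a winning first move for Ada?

Use the standard recursion: the mover loses at a terminal position; elsewhere, the mover wins exactly when some move hands the opponent an L position.
n=0: no move → L
n=1: can move to 0, which is L ⇒ W
n=2: the only move is to 1(W), a W ⇒ L
n=3: can move to 2, which is L ⇒ W
From 3, the L positions reachable in one move are: 2.

Move to 2.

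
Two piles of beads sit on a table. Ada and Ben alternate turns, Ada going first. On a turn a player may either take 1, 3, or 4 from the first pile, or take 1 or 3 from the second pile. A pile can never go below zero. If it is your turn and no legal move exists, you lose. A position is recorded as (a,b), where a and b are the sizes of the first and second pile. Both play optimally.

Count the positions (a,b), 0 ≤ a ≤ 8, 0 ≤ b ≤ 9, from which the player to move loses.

30

Work bottom-up. With no move the player to move loses. Otherwise the position is W if at least one move leads to an L position for the opponent, and L if every move leads to a W.
Every move lowers a or b (never raises either), so fill the grid row by row in increasing a, and left to right within a row: each cell's successors are then already labelled.
      b=0  b=1  b=2  b=3  b=4  b=5  b=6  b=7  b=8  b=9
a=0:    L    W    L    W    L    W    L    W    L    W
a=1:    W    L    W    L    W    L    W    L    W    L
a=2:    L    W    L    W    L    W    L    W    L    W
a=3:    W    L    W    L    W    L    W    L    W    L
a=4:    W    W    W    W    W    W    W    W    W    W
a=5:    W    W    W    W    W    W    W    W    W    W
a=6:    W    W    W    W    W    W    W    W    W    W
a=7:    L    W    L    W    L    W    L    W    L    W
a=8:    W    L    W    L    W    L    W    L    W    L
Cells with no legal move (terminal, hence L): (0,0).
The remaining L cells, each justified by listing all of its moves:
(0,2): only reaches (0,1)(W), which is W → L
(0,4): only reaches (0,3)(W), (0,1)(W), all W → L
(0,6): only reaches (0,5)(W), (0,3)(W), all W → L
(0,8): only reaches (0,7)(W), (0,5)(W), all W → L
(1,1): only reaches (0,1)(W), (1,0)(W), all W → L
(1,3): only reaches (0,3)(W), (1,2)(W), (1,0)(W), all W → L
(1,5): only reaches (0,5)(W), (1,4)(W), (1,2)(W), all W → L
(1,7): only reaches (0,7)(W), (1,6)(W), (1,4)(W), all W → L
(1,9): only reaches (0,9)(W), (1,8)(W), (1,6)(W), all W → L
(2,0): only reaches (1,0)(W), which is W → L
(2,2): only reaches (1,2)(W), (2,1)(W), all W → L
(2,4): only reaches (1,4)(W), (2,3)(W), (2,1)(W), all W → L
(2,6): only reaches (1,6)(W), (2,5)(W), (2,3)(W), all W → L
(2,8): only reaches (1,8)(W), (2,7)(W), (2,5)(W), all W → L
(3,1): only reaches (2,1)(W), (0,1)(W), (3,0)(W), all W → L
(3,3): only reaches (2,3)(W), (0,3)(W), (3,2)(W), (3,0)(W), all W → L
(3,5): only reaches (2,5)(W), (0,5)(W), (3,4)(W), (3,2)(W), all W → L
(3,7): only reaches (2,7)(W), (0,7)(W), (3,6)(W), (3,4)(W), all W → L
(3,9): only reaches (2,9)(W), (0,9)(W), (3,8)(W), (3,6)(W), all W → L
(7,0): only reaches (6,0)(W), (4,0)(W), (3,0)(W), all W → L
(7,2): only reaches (6,2)(W), (4,2)(W), (3,2)(W), (7,1)(W), all W → L
(7,4): only reaches (6,4)(W), (4,4)(W), (3,4)(W), (7,3)(W), (7,1)(W), all W → L
(7,6): only reaches (6,6)(W), (4,6)(W), (3,6)(W), (7,5)(W), (7,3)(W), all W → L
(7,8): only reaches (6,8)(W), (4,8)(W), (3,8)(W), (7,7)(W), (7,5)(W), all W → L
(8,1): only reaches (7,1)(W), (5,1)(W), (4,1)(W), (8,0)(W), all W → L
(8,3): only reaches (7,3)(W), (5,3)(W), (4,3)(W), (8,2)(W), (8,0)(W), all W → L
(8,5): only reaches (7,5)(W), (5,5)(W), (4,5)(W), (8,4)(W), (8,2)(W), all W → L
(8,7): only reaches (7,7)(W), (5,7)(W), (4,7)(W), (8,6)(W), (8,4)(W), all W → L
(8,9): only reaches (7,9)(W), (5,9)(W), (4,9)(W), (8,8)(W), (8,6)(W), all W → L
Every other cell has at least one move into one of the L cells above, so it is W.
L cells per row: a=0: 5, a=1: 5, a=2: 5, a=3: 5, a=4: 0, a=5: 0, a=6: 0, a=7: 5, a=8: 5; total 30.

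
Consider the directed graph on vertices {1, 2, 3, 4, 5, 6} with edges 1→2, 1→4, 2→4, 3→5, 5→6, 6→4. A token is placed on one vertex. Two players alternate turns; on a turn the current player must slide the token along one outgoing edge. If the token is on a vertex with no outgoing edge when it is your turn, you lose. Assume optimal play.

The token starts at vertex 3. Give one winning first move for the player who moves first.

Compute win/loss labels from the base case upward. A position with no move is L. Any other position is W if it can reach an L in one move, else L.
Every edge goes from a vertex to one that appears earlier in the order 4, 2, 6, 1, 5, 3, so processing vertices in that order labels each vertex after all of its successors.
4: no outgoing edge → L
2: reaches L-position 4 → W
6: reaches L-position 4 → W
1: reaches L-position 4 → W
5: only reaches 6(W), which is W → L
3: reaches L-position 5 → W
From 3, the L positions reachable in one move are: 5.

Move to 5.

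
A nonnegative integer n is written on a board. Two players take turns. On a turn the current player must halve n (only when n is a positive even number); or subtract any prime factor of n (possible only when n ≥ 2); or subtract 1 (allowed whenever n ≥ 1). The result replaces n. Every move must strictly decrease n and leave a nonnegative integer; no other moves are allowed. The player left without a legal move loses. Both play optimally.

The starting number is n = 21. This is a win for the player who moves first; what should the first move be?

Move to 14.

Build the W/L table. Terminal = L. A non-terminal position is W if it has a move to some L; otherwise it is L.
n=0: no move → L
n=1: reaches L-position 0 → W
n=2: reaches L-position 0 → W
n=3: reaches L-position 0 → W
n=4: only reaches 2(W), 3(W), all W → L
n=5: reaches L-position 0 → W
n=6: reaches L-position 4 → W
n=7: reaches L-position 0 → W
n=8: reaches L-position 4 → W
n=9: only reaches 6(W), 8(W), all W → L
n=10: reaches L-position 9 → W
n=11: reaches L-position 0 → W
n=12: reaches L-position 9 → W
n=13: reaches L-position 0 → W
n=14: only reaches 7(W), 12(W), 13(W), all W → L
n=15: reaches L-position 14 → W
n=16: reaches L-position 14 → W
n=17: reaches L-position 0 → W
n=18: reaches L-position 9 → W
n=19: reaches L-position 0 → W
n=20: only reaches 10(W), 15(W), 18(W), 19(W), all W → L
n=21: reaches L-position 14 → W
From 21, the L positions reachable in one move are: 14, 20. Any move reaching one of these is winning.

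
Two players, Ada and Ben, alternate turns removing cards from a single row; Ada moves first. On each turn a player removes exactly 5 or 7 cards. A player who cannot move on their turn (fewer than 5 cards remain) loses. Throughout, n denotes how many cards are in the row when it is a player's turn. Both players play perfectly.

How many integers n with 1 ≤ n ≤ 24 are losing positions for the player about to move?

Build the W/L table. Terminal = L. A non-terminal position is W if it has a move to some L; otherwise it is L.
n=0: no move → L
n=1: no move → L
n=2: no move → L
n=3: no move → L
n=4: no move → L
n=5: reaches L-position 0 → W
n=6: reaches L-position 1 → W
n=7: reaches L-position 2 → W
n=8: reaches L-position 3 → W
n=9: reaches L-position 4 → W
n=10: reaches L-position 3 → W
n=11: reaches L-position 4 → W
n=12: only reaches 7(W), 5(W), all W → L
n=13: only reaches 8(W), 6(W), all W → L
n=14: only reaches 9(W), 7(W), all W → L
n=15: only reaches 10(W), 8(W), all W → L
n=16: only reaches 11(W), 9(W), all W → L
n=17: reaches L-position 12 → W
n=18: reaches L-position 13 → W
n=19: reaches L-position 14 → W
n=20: reaches L-position 15 → W
n=21: reaches L-position 16 → W
n=22: reaches L-position 15 → W
n=23: reaches L-position 16 → W
n=24: only reaches 19(W), 17(W), all W → L
L entries with 1 ≤ n ≤ 24 (n=0 is outside the asked range and is not counted): n = 1, 2, 3, 4, 12, 13, 14, 15, 16, 24; that makes 10.

10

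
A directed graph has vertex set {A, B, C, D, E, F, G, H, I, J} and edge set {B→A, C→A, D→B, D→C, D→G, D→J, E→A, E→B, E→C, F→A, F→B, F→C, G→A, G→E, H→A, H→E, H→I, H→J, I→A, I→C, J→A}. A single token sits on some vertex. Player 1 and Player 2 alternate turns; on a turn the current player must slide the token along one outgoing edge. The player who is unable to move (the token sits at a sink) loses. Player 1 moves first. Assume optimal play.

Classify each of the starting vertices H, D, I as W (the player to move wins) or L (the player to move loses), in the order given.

Label each position W (a win for the player to move) or L (a loss). A position with no legal move is L; any other position is W exactly when some move reaches an L, and L when every move reaches a W.
Every edge goes from a vertex to one that appears earlier in the order A, B, C, E, F, J, G, I, D, H, so processing vertices in that order labels each vertex after all of its successors.
A: no outgoing edge → L
B: reaches L-position A → W
C: reaches L-position A → W
E: reaches L-position A → W
F: reaches L-position A → W
J: reaches L-position A → W
G: reaches L-position A → W
I: reaches L-position A → W
D: only reaches G(W), J(W), C(W), B(W), all W → L
H: reaches L-position A → W

H: W, D: L, I: W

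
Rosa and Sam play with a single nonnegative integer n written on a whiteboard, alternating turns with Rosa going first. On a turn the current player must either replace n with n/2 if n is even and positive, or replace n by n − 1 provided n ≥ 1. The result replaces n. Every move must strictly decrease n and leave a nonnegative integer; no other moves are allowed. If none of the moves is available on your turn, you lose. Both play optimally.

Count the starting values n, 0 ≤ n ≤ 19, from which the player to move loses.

Positions with no move are L. A position that does have a move is losing for the player to move precisely when every available move leads to a winning position for the opponent. Fill in the labels:
n=0: no move → L
n=1: can move to 0, which is L ⇒ W
n=2: the only move is to 1(W), a W ⇒ L
n=3: can move to 2, which is L ⇒ W
n=4: can move to 2, which is L ⇒ W
n=5: the only move is to 4(W), a W ⇒ L
n=6: can move to 5, which is L ⇒ W
n=7: the only move is to 6(W), a W ⇒ L
n=8: can move to 7, which is L ⇒ W
n=9: the only move is to 8(W), a W ⇒ L
n=10: can move to 5, which is L ⇒ W
n=11: the only move is to 10(W), a W ⇒ L
n=12: can move to 11, which is L ⇒ W
n=13: the only move is to 12(W), a W ⇒ L
n=14: can move to 7, which is L ⇒ W
n=15: the only move is to 14(W), a W ⇒ L
n=16: can move to 15, which is L ⇒ W
n=17: the only move is to 16(W), a W ⇒ L
n=18: can move to 9, which is L ⇒ W
n=19: the only move is to 18(W), a W ⇒ L
L entries with 0 ≤ n ≤ 19: n = 0, 2, 5, 7, 9, 11, 13, 15, 17, 19; that makes 10.

10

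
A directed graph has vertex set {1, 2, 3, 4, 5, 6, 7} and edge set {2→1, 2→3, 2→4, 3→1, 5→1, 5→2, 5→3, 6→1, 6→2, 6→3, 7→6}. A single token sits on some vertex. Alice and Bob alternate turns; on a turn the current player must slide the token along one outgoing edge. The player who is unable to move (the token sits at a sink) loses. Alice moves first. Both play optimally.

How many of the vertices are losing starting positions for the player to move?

Label each position W (a win for the player to move) or L (a loss). A position with no legal move is L; any other position is W exactly when some move reaches an L, and L when every move reaches a W.
Every edge goes from a vertex to one that appears earlier in the order 1, 4, 3, 2, 5, 6, 7, so processing vertices in that order labels each vertex after all of its successors.
1: no outgoing edge → L
4: no outgoing edge → L
3: can move to 1, which is L ⇒ W
2: can move to 4, which is L ⇒ W
5: can move to 1, which is L ⇒ W
6: can move to 1, which is L ⇒ W
7: the only move is to 6(W), a W ⇒ L
The L vertices are 1, 4, 7; that is 3 in all.

3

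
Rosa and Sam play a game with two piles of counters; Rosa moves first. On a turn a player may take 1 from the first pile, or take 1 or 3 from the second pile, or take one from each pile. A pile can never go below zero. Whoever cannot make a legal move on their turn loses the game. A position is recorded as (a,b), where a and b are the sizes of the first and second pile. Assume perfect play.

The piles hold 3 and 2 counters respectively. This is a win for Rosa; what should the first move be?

Work bottom-up. With no move the player to move loses. Otherwise the position is W if at least one move leads to an L position for the opponent, and L if every move leads to a W.
No move ever increases a pile, so every position that can arise here has a ≤ 3 and b ≤ 2; it is enough to label the cells with 0 ≤ a ≤ 3 and 0 ≤ b ≤ 2.
Every move lowers a or b (never raises either), so fill the grid row by row in increasing a, and left to right within a row: each cell's successors are then already labelled.
      b=0  b=1  b=2
a=0:    L    W    L
a=1:    W    W    W
a=2:    L    W    L
a=3:    W    W    W
Cells with no legal move (terminal, hence L): (0,0).
The remaining L cells, each justified by listing all of its moves:
(0,2): →(0,1)(W) only, which is W, so L
(2,0): →(1,0)(W) only, which is W, so L
(2,2): →(1,2)(W), (2,1)(W), (1,1)(W) — all W, so L
Every other cell has at least one move into one of the L cells above, so it is W.
From (3,2), the L positions reachable in one move are: (2,2).

Move to (2,2).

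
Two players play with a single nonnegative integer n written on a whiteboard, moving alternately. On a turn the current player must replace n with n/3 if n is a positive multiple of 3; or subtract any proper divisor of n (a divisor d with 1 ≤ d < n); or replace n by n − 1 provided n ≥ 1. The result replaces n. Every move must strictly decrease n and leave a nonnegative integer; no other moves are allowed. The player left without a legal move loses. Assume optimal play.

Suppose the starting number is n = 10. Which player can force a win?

Classify positions by backward induction: terminal positions (no move available) are L. From any other position, the mover wins iff some move reaches an L.
n=0: no move → L
n=1: can move to 0, which is L ⇒ W
n=2: the only move is to 1(W), a W ⇒ L
n=3: can move to 2, which is L ⇒ W
n=4: can move to 2, which is L ⇒ W
n=5: the only move is to 4(W), a W ⇒ L
n=6: can move to 2, which is L ⇒ W
n=7: the only move is to 6(W), a W ⇒ L
n=8: can move to 7, which is L ⇒ W
n=9: moves to 3(W), 6(W), 8(W); every one is W ⇒ L
n=10: can move to 5, which is L ⇒ W
From 10 the player to move can move to 5, reaching an L position.

The first player wins.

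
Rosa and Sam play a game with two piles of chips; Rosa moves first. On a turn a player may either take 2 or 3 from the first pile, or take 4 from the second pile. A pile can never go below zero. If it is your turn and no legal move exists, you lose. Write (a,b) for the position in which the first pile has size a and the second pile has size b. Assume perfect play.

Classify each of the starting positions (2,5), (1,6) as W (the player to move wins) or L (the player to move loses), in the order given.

Use the standard recursion: the mover loses at a terminal position; elsewhere, the mover wins exactly when some move hands the opponent an L position.
No move ever increases a pile, so every position that can arise here has a ≤ 2 and b ≤ 6; it is enough to label the cells with 0 ≤ a ≤ 2 and 0 ≤ b ≤ 6.
Every move lowers a or b (never raises either), so fill the grid row by row in increasing a, and left to right within a row: each cell's successors are then already labelled.
      b=0  b=1  b=2  b=3  b=4  b=5  b=6
a=0:    L    L    L    L    W    W    W
a=1:    L    L    L    L    W    W    W
a=2:    W    W    W    W    L    L    L
Cells with no legal move (terminal, hence L): (0,0), (0,1), (0,2), (0,3), (1,0), (1,1), (1,2), (1,3).
The remaining L cells, each justified by listing all of its moves:
(2,4): only reaches (0,4)(W), (2,0)(W), all W → L
(2,5): only reaches (0,5)(W), (2,1)(W), all W → L
(2,6): only reaches (0,6)(W), (2,2)(W), all W → L
Every other cell has at least one move into one of the L cells above, so it is W.
(2,5): one of the L cells justified above, so L
(1,6): the move to (1,2) reaches an L cell, so W

(2,5): L, (1,6): W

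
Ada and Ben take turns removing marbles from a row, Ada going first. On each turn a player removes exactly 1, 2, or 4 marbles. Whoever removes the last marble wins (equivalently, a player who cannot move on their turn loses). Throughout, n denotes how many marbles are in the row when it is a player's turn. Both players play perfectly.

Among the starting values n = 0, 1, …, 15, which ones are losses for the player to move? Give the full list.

Work bottom-up. With no move the player to move loses. Otherwise the position is W if at least one move leads to an L position for the opponent, and L if every move leads to a W.
n=0: no move → L
n=1: →0(L), so W
n=2: →0(L), so W
n=3: →2(W), 1(W) — all W, so L
n=4: →3(L), so W
n=5: →3(L), so W
n=6: →5(W), 4(W), 2(W) — all W, so L
n=7: →6(L), so W
n=8: →6(L), so W
n=9: →8(W), 7(W), 5(W) — all W, so L
n=10: →9(L), so W
n=11: →9(L), so W
n=12: →11(W), 10(W), 8(W) — all W, so L
n=13: →12(L), so W
n=14: →12(L), so W
n=15: →14(W), 13(W), 11(W) — all W, so L
The losing starting values of n are exactly the entries labelled L in this table (6 of them).

0, 3, 6, 9, 12, 15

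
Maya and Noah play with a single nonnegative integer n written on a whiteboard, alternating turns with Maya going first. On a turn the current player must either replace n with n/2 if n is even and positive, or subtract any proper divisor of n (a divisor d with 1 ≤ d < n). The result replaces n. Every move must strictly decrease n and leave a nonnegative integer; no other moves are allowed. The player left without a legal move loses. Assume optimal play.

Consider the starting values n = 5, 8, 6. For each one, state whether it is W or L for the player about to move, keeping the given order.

Label each position W (a win for the player to move) or L (a loss). A position with no legal move is L; any other position is W exactly when some move reaches an L, and L when every move reaches a W.
n=0: no move → L
n=1: no move → L
n=2: →1(L), so W
n=3: →2(W) only, which is W, so L
n=4: →3(L), so W
n=5: →4(W) only, which is W, so L
n=6: →3(L), so W
n=7: →6(W) only, which is W, so L
n=8: →7(L), so W

5: L, 8: W, 6: W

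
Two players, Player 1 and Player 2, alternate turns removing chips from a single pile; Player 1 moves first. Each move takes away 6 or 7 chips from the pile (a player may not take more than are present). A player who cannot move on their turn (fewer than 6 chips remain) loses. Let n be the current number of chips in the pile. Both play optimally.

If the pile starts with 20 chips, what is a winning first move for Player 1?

Remove 6, leaving 14.

Use the standard recursion: the mover loses at a terminal position; elsewhere, the mover wins exactly when some move hands the opponent an L position.
n=0: no move → L
n=1: no move → L
n=2: no move → L
n=3: no move → L
n=4: no move → L
n=5: no move → L
n=6: →0(L), so W
n=7: →1(L), so W
n=8: →2(L), so W
n=9: →3(L), so W
n=10: →4(L), so W
n=11: →5(L), so W
n=12: →5(L), so W
n=13: →7(W), 6(W) — all W, so L
n=14: →8(W), 7(W) — all W, so L
n=15: →9(W), 8(W) — all W, so L
n=16: →10(W), 9(W) — all W, so L
n=17: →11(W), 10(W) — all W, so L
n=18: →12(W), 11(W) — all W, so L
n=19: →13(L), so W
n=20: →14(L), so W
From 20, the L positions reachable in one move are: 14, 13. Any move reaching one of these is winning.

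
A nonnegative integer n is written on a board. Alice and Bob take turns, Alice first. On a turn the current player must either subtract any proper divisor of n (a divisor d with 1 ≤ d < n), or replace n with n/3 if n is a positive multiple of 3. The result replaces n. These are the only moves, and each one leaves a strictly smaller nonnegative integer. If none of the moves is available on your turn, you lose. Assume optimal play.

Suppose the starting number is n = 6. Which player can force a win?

Positions with no move are L. A position that does have a move is losing for the player to move precisely when every available move leads to a winning position for the opponent. Fill in the labels:
n=0: no move → L
n=1: no move → L
n=2: W (go to 1, an L position)
n=3: W (go to 1, an L position)
n=4: L (options 2(W), 3(W) are all W)
n=5: W (go to 4, an L position)
n=6: W (go to 4, an L position)
The starting position 6 is W: Alice should move to 4, handing over an L position.

Alice wins.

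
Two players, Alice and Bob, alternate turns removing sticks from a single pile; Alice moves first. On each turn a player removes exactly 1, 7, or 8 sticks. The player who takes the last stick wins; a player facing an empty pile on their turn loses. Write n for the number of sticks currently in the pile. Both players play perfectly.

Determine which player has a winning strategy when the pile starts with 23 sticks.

Build the W/L table. Terminal = L. A non-terminal position is W if it has a move to some L; otherwise it is L.
n=0: no move → L
n=1: →0(L), so W
n=2: →1(W) only, which is W, so L
n=3: →2(L), so W
n=4: →3(W) only, which is W, so L
n=5: →4(L), so W
n=6: →5(W) only, which is W, so L
n=7: →6(L), so W
n=8: →0(L), so W
n=9: →2(L), so W
n=10: →2(L), so W
n=11: →4(L), so W
n=12: →4(L), so W
n=13: →6(L), so W
n=14: →6(L), so W
n=15: →14(W), 8(W), 7(W) — all W, so L
n=16: →15(L), so W
n=17: →16(W), 10(W), 9(W) — all W, so L
n=18: →17(L), so W
n=19: →18(W), 12(W), 11(W) — all W, so L
n=20: →19(L), so W
n=21: →20(W), 14(W), 13(W) — all W, so L
n=22: →21(L), so W
n=23: →15(L), so W
From 23 Alice can remove 8, leaving 15, reaching an L position.

Alice wins.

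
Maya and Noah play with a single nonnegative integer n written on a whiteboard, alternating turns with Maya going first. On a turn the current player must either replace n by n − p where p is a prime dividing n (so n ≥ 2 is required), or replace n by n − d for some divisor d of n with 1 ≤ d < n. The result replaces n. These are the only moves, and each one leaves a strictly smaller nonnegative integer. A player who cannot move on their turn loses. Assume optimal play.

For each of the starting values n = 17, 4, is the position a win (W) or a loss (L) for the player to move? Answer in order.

17: W, 4: L

Use the standard recursion: the mover loses at a terminal position; elsewhere, the mover wins exactly when some move hands the opponent an L position.
n=0: no move → L
n=1: no move → L
n=2: can move to 0, which is L ⇒ W
n=3: can move to 0, which is L ⇒ W
n=4: moves to 2(W), 3(W); every one is W ⇒ L
n=5: can move to 0, which is L ⇒ W
n=6: can move to 4, which is L ⇒ W
n=7: can move to 0, which is L ⇒ W
n=8: can move to 4, which is L ⇒ W
n=9: moves to 6(W), 8(W); every one is W ⇒ L
n=10: can move to 9, which is L ⇒ W
n=11: can move to 0, which is L ⇒ W
n=12: can move to 9, which is L ⇒ W
n=13: can move to 0, which is L ⇒ W
n=14: moves to 7(W), 12(W), 13(W); every one is W ⇒ L
n=15: can move to 14, which is L ⇒ W
n=16: can move to 14, which is L ⇒ W
n=17: can move to 0, which is L ⇒ W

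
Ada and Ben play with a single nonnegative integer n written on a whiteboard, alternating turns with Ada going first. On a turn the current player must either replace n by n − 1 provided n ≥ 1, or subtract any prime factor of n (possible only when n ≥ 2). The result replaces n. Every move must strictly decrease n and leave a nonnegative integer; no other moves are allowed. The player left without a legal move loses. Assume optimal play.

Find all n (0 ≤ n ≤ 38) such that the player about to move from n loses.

Positions with no move are L. A position that does have a move is losing for the player to move precisely when every available move leads to a winning position for the opponent. Fill in the labels:
n=0: no move → L
n=1: reaches L-position 0 → W
n=2: reaches L-position 0 → W
n=3: reaches L-position 0 → W
n=4: only reaches 2(W), 3(W), all W → L
n=5: reaches L-position 0 → W
n=6: reaches L-position 4 → W
n=7: reaches L-position 0 → W
n=8: only reaches 6(W), 7(W), all W → L
n=9: reaches L-position 8 → W
n=10: reaches L-position 8 → W
n=11: reaches L-position 0 → W
n=12: only reaches 9(W), 10(W), 11(W), all W → L
n=13: reaches L-position 0 → W
n=14: reaches L-position 12 → W
n=15: reaches L-position 12 → W
n=16: only reaches 14(W), 15(W), all W → L
n=17: reaches L-position 0 → W
n=18: reaches L-position 16 → W
n=19: reaches L-position 0 → W
n=20: only reaches 15(W), 18(W), 19(W), all W → L
n=21: reaches L-position 20 → W
n=22: reaches L-position 20 → W
n=23: reaches L-position 0 → W
n=24: only reaches 21(W), 22(W), 23(W), all W → L
n=25: reaches L-position 20 → W
n=26: reaches L-position 24 → W
n=27: reaches L-position 24 → W
n=28: only reaches 21(W), 26(W), 27(W), all W → L
n=29: reaches L-position 0 → W
n=30: reaches L-position 28 → W
n=31: reaches L-position 0 → W
n=32: only reaches 30(W), 31(W), all W → L
n=33: reaches L-position 32 → W
n=34: reaches L-position 32 → W
n=35: reaches L-position 28 → W
n=36: only reaches 33(W), 34(W), 35(W), all W → L
n=37: reaches L-position 0 → W
n=38: reaches L-position 36 → W
The losing starting values of n are exactly the entries labelled L in this table (10 of them).

0, 4, 8, 12, 16, 20, 24, 28, 32, 36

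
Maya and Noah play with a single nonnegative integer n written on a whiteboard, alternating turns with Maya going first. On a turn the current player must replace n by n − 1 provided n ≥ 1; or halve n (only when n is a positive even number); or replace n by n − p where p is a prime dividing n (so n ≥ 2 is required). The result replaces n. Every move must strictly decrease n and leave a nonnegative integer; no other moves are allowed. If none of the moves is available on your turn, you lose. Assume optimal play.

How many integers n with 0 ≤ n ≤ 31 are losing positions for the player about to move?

7

Label each position W (a win for the player to move) or L (a loss). A position with no legal move is L; any other position is W exactly when some move reaches an L, and L when every move reaches a W.
n=0: no move → L
n=1: can move to 0, which is L ⇒ W
n=2: can move to 0, which is L ⇒ W
n=3: can move to 0, which is L ⇒ W
n=4: moves to 2(W), 3(W); every one is W ⇒ L
n=5: can move to 0, which is L ⇒ W
n=6: can move to 4, which is L ⇒ W
n=7: can move to 0, which is L ⇒ W
n=8: can move to 4, which is L ⇒ W
n=9: moves to 6(W), 8(W); every one is W ⇒ L
n=10: can move to 9, which is L ⇒ W
n=11: can move to 0, which is L ⇒ W
n=12: can move to 9, which is L ⇒ W
n=13: can move to 0, which is L ⇒ W
n=14: moves to 7(W), 12(W), 13(W); every one is W ⇒ L
n=15: can move to 14, which is L ⇒ W
n=16: can move to 14, which is L ⇒ W
n=17: can move to 0, which is L ⇒ W
n=18: can move to 9, which is L ⇒ W
n=19: can move to 0, which is L ⇒ W
n=20: moves to 10(W), 15(W), 18(W), 19(W); every one is W ⇒ L
n=21: can move to 14, which is L ⇒ W
n=22: can move to 20, which is L ⇒ W
n=23: can move to 0, which is L ⇒ W
n=24: moves to 12(W), 21(W), 22(W), 23(W); every one is W ⇒ L
n=25: can move to 20, which is L ⇒ W
n=26: can move to 24, which is L ⇒ W
n=27: can move to 24, which is L ⇒ W
n=28: can move to 14, which is L ⇒ W
n=29: can move to 0, which is L ⇒ W
n=30: moves to 15(W), 25(W), 27(W), 28(W), 29(W); every one is W ⇒ L
n=31: can move to 0, which is L ⇒ W
L entries with 0 ≤ n ≤ 31: n = 0, 4, 9, 14, 20, 24, 30; that makes 7.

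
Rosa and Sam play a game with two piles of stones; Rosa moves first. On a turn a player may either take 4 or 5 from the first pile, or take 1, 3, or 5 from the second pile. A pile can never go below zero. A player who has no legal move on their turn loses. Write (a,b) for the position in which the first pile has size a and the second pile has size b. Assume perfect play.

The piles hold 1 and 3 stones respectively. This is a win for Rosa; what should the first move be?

Move to (1,2).

Positions with no move are L. A position that does have a move is losing for the player to move precisely when every available move leads to a winning position for the opponent. Fill in the labels:
No move ever increases a pile, so every position that can arise here has a ≤ 1 and b ≤ 3; it is enough to label the cells with 0 ≤ a ≤ 1 and 0 ≤ b ≤ 3.
Every move lowers a or b (never raises either), so fill the grid row by row in increasing a, and left to right within a row: each cell's successors are then already labelled.
      b=0  b=1  b=2  b=3
a=0:    L    W    L    W
a=1:    L    W    L    W
Cells with no legal move (terminal, hence L): (0,0), (1,0).
The remaining L cells, each justified by listing all of its moves:
(0,2): →(0,1)(W) only, which is W, so L
(1,2): →(1,1)(W) only, which is W, so L
Every other cell has at least one move into one of the L cells above, so it is W.
From (1,3), the L positions reachable in one move are: (1,2), (1,0). Any move reaching one of these is winning.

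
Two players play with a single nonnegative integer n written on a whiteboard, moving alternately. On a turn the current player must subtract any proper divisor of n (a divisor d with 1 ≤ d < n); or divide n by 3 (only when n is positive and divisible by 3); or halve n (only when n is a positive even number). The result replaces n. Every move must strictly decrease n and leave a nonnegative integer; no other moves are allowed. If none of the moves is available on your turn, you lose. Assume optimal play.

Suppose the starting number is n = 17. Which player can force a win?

Compute win/loss labels from the base case upward. A position with no move is L. Any other position is W if it can reach an L in one move, else L.
n=0: no move → L
n=1: no move → L
n=2: W (go to 1, an L position)
n=3: W (go to 1, an L position)
n=4: L (options 2(W), 3(W) are all W)
n=5: W (go to 4, an L position)
n=6: W (go to 4, an L position)
n=7: L (sole option 6(W) is W)
n=8: W (go to 4, an L position)
n=9: L (options 3(W), 6(W), 8(W) are all W)
n=10: W (go to 9, an L position)
n=11: L (sole option 10(W) is W)
n=12: W (go to 4, an L position)
n=13: L (sole option 12(W) is W)
n=14: W (go to 7, an L position)
n=15: L (options 5(W), 10(W), 12(W), 14(W) are all W)
n=16: W (go to 15, an L position)
n=17: L (sole option 16(W) is W)
The starting position 17 is L: whatever the player to move does, the opponent receives a W position.

The second player wins.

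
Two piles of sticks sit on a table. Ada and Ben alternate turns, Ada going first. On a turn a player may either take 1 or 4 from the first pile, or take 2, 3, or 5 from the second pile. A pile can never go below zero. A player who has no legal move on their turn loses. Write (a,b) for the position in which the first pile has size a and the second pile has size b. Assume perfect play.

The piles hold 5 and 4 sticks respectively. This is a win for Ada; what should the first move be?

Move to (4,4).

Positions with no move are L. A position that does have a move is losing for the player to move precisely when every available move leads to a winning position for the opponent. Fill in the labels:
No move ever increases a pile, so every position that can arise here has a ≤ 5 and b ≤ 4; it is enough to label the cells with 0 ≤ a ≤ 5 and 0 ≤ b ≤ 4.
Every move lowers a or b (never raises either), so fill the grid row by row in increasing a, and left to right within a row: each cell's successors are then already labelled.
      b=0  b=1  b=2  b=3  b=4
a=0:    L    L    W    W    W
a=1:    W    W    L    L    W
a=2:    L    L    W    W    W
a=3:    W    W    L    L    W
a=4:    W    W    W    W    L
a=5:    L    L    W    W    W
Cells with no legal move (terminal, hence L): (0,0), (0,1).
The remaining L cells, each justified by listing all of its moves:
(1,2): L (options (0,2)(W), (1,0)(W) are all W)
(1,3): L (options (0,3)(W), (1,1)(W), (1,0)(W) are all W)
(2,0): L (sole option (1,0)(W) is W)
(2,1): L (sole option (1,1)(W) is W)
(3,2): L (options (2,2)(W), (3,0)(W) are all W)
(3,3): L (options (2,3)(W), (3,1)(W), (3,0)(W) are all W)
(4,4): L (options (3,4)(W), (0,4)(W), (4,2)(W), (4,1)(W) are all W)
(5,0): L (options (4,0)(W), (1,0)(W) are all W)
(5,1): L (options (4,1)(W), (1,1)(W) are all W)
Every other cell has at least one move into one of the L cells above, so it is W.
From (5,4), the L positions reachable in one move are: (4,4), (5,1). Any move reaching one of these is winning.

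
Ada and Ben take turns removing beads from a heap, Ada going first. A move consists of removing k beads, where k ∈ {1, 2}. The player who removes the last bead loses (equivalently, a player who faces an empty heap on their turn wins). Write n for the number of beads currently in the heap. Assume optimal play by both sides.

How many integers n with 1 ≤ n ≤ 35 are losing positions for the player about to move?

12

Label each position W (a win for the player to move) or L (a loss). A position with no legal move is W; any other position is W exactly when some move reaches an L, and L when every move reaches a W.
n=0: no move; the opponent has just taken the last bead and therefore loses → W
n=1: the only move is to 0(W), a W ⇒ L
n=2: can move to 1, which is L ⇒ W
n=3: can move to 1, which is L ⇒ W
n=4: moves to 3(W), 2(W); every one is W ⇒ L
n=5: can move to 4, which is L ⇒ W
n=6: can move to 4, which is L ⇒ W
n=7: moves to 6(W), 5(W); every one is W ⇒ L
n=8: can move to 7, which is L ⇒ W
n=9: can move to 7, which is L ⇒ W
n=10: moves to 9(W), 8(W); every one is W ⇒ L
n=11: can move to 10, which is L ⇒ W
n=12: can move to 10, which is L ⇒ W
n=13: moves to 12(W), 11(W); every one is W ⇒ L
n=14: can move to 13, which is L ⇒ W
n=15: can move to 13, which is L ⇒ W
n=16: moves to 15(W), 14(W); every one is W ⇒ L
n=17: can move to 16, which is L ⇒ W
n=18: can move to 16, which is L ⇒ W
n=19: moves to 18(W), 17(W); every one is W ⇒ L
n=20: can move to 19, which is L ⇒ W
n=21: can move to 19, which is L ⇒ W
n=22: moves to 21(W), 20(W); every one is W ⇒ L
n=23: can move to 22, which is L ⇒ W
n=24: can move to 22, which is L ⇒ W
n=25: moves to 24(W), 23(W); every one is W ⇒ L
n=26: can move to 25, which is L ⇒ W
n=27: can move to 25, which is L ⇒ W
n=28: moves to 27(W), 26(W); every one is W ⇒ L
n=29: can move to 28, which is L ⇒ W
n=30: can move to 28, which is L ⇒ W
n=31: moves to 30(W), 29(W); every one is W ⇒ L
n=32: can move to 31, which is L ⇒ W
n=33: can move to 31, which is L ⇒ W
n=34: moves to 33(W), 32(W); every one is W ⇒ L
n=35: can move to 34, which is L ⇒ W
L entries with 1 ≤ n ≤ 35 (the range starts at n=1): n = 1, 4, 7, 10, 13, 16, 19, 22, 25, 28, 31, 34; that makes 12.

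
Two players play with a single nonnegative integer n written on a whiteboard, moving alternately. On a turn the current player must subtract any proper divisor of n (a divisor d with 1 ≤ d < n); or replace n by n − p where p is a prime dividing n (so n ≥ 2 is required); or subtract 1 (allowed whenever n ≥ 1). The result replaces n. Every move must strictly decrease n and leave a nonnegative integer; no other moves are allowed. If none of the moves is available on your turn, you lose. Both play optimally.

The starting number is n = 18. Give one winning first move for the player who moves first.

Move to 9.

Classify positions by backward induction: terminal positions (no move available) are L. From any other position, the mover wins iff some move reaches an L.
n=0: no move → L
n=1: can move to 0, which is L ⇒ W
n=2: can move to 0, which is L ⇒ W
n=3: can move to 0, which is L ⇒ W
n=4: moves to 2(W), 3(W); every one is W ⇒ L
n=5: can move to 0, which is L ⇒ W
n=6: can move to 4, which is L ⇒ W
n=7: can move to 0, which is L ⇒ W
n=8: can move to 4, which is L ⇒ W
n=9: moves to 6(W), 8(W); every one is W ⇒ L
n=10: can move to 9, which is L ⇒ W
n=11: can move to 0, which is L ⇒ W
n=12: can move to 9, which is L ⇒ W
n=13: can move to 0, which is L ⇒ W
n=14: moves to 7(W), 12(W), 13(W); every one is W ⇒ L
n=15: can move to 14, which is L ⇒ W
n=16: can move to 14, which is L ⇒ W
n=17: can move to 0, which is L ⇒ W
n=18: can move to 9, which is L ⇒ W
From 18, the L positions reachable in one move are: 9.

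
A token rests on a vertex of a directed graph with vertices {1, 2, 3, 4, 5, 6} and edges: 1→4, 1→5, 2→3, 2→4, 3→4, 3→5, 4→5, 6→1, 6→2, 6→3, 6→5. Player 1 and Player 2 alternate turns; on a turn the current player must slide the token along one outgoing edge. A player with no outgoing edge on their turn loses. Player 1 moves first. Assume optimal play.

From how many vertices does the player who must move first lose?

2

Compute win/loss labels from the base case upward. A position with no move is L. Any other position is W if it can reach an L in one move, else L.
Every edge goes from a vertex to one that appears earlier in the order 5, 4, 3, 1, 2, 6, so processing vertices in that order labels each vertex after all of its successors.
5: no outgoing edge → L
4: W (go to 5, an L position)
3: W (go to 5, an L position)
1: W (go to 5, an L position)
2: L (options 3(W), 4(W) are all W)
6: W (go to 2, an L position)
The L vertices are 2, 5; that is 2 in all.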